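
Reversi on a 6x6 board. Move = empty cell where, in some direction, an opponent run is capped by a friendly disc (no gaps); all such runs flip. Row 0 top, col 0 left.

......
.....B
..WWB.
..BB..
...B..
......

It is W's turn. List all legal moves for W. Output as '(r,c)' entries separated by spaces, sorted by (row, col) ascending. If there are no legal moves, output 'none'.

Answer: (2,5) (4,1) (4,2) (4,4) (5,3)

Derivation:
(0,4): no bracket -> illegal
(0,5): no bracket -> illegal
(1,3): no bracket -> illegal
(1,4): no bracket -> illegal
(2,1): no bracket -> illegal
(2,5): flips 1 -> legal
(3,1): no bracket -> illegal
(3,4): no bracket -> illegal
(3,5): no bracket -> illegal
(4,1): flips 1 -> legal
(4,2): flips 1 -> legal
(4,4): flips 1 -> legal
(5,2): no bracket -> illegal
(5,3): flips 2 -> legal
(5,4): no bracket -> illegal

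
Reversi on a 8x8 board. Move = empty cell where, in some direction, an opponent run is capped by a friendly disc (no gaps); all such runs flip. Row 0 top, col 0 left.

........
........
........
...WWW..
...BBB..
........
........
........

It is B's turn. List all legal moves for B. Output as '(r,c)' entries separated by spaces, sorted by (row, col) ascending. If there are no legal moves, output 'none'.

Answer: (2,2) (2,3) (2,4) (2,5) (2,6)

Derivation:
(2,2): flips 1 -> legal
(2,3): flips 2 -> legal
(2,4): flips 1 -> legal
(2,5): flips 2 -> legal
(2,6): flips 1 -> legal
(3,2): no bracket -> illegal
(3,6): no bracket -> illegal
(4,2): no bracket -> illegal
(4,6): no bracket -> illegal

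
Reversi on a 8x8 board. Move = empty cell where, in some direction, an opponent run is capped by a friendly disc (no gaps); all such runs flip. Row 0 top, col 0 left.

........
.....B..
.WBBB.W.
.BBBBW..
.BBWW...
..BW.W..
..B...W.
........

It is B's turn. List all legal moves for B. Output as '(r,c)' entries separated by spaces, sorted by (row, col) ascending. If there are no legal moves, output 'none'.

Answer: (1,0) (1,1) (1,7) (2,0) (3,6) (3,7) (4,5) (4,6) (5,4) (6,3) (6,4) (7,7)

Derivation:
(1,0): flips 1 -> legal
(1,1): flips 1 -> legal
(1,2): no bracket -> illegal
(1,6): no bracket -> illegal
(1,7): flips 4 -> legal
(2,0): flips 1 -> legal
(2,5): no bracket -> illegal
(2,7): no bracket -> illegal
(3,0): no bracket -> illegal
(3,6): flips 1 -> legal
(3,7): flips 1 -> legal
(4,5): flips 2 -> legal
(4,6): flips 1 -> legal
(5,4): flips 3 -> legal
(5,6): no bracket -> illegal
(5,7): no bracket -> illegal
(6,3): flips 2 -> legal
(6,4): flips 1 -> legal
(6,5): no bracket -> illegal
(6,7): no bracket -> illegal
(7,5): no bracket -> illegal
(7,6): no bracket -> illegal
(7,7): flips 3 -> legal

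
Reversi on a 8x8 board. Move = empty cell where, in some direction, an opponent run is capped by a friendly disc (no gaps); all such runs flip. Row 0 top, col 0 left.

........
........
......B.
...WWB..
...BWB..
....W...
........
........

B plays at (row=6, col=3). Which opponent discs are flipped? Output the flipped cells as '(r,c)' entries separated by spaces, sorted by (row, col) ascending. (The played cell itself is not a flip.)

Dir NW: first cell '.' (not opp) -> no flip
Dir N: first cell '.' (not opp) -> no flip
Dir NE: opp run (5,4) capped by B -> flip
Dir W: first cell '.' (not opp) -> no flip
Dir E: first cell '.' (not opp) -> no flip
Dir SW: first cell '.' (not opp) -> no flip
Dir S: first cell '.' (not opp) -> no flip
Dir SE: first cell '.' (not opp) -> no flip

Answer: (5,4)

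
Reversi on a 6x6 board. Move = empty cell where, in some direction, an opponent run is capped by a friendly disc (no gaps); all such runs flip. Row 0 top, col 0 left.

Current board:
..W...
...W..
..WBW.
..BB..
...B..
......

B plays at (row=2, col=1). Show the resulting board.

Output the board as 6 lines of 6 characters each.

Answer: ..W...
...W..
.BBBW.
..BB..
...B..
......

Derivation:
Place B at (2,1); scan 8 dirs for brackets.
Dir NW: first cell '.' (not opp) -> no flip
Dir N: first cell '.' (not opp) -> no flip
Dir NE: first cell '.' (not opp) -> no flip
Dir W: first cell '.' (not opp) -> no flip
Dir E: opp run (2,2) capped by B -> flip
Dir SW: first cell '.' (not opp) -> no flip
Dir S: first cell '.' (not opp) -> no flip
Dir SE: first cell 'B' (not opp) -> no flip
All flips: (2,2)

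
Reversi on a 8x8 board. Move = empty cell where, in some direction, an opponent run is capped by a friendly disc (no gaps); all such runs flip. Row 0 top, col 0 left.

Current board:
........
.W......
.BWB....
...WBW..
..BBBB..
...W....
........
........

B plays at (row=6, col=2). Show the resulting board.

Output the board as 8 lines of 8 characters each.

Answer: ........
.W......
.BWB....
...WBW..
..BBBB..
...B....
..B.....
........

Derivation:
Place B at (6,2); scan 8 dirs for brackets.
Dir NW: first cell '.' (not opp) -> no flip
Dir N: first cell '.' (not opp) -> no flip
Dir NE: opp run (5,3) capped by B -> flip
Dir W: first cell '.' (not opp) -> no flip
Dir E: first cell '.' (not opp) -> no flip
Dir SW: first cell '.' (not opp) -> no flip
Dir S: first cell '.' (not opp) -> no flip
Dir SE: first cell '.' (not opp) -> no flip
All flips: (5,3)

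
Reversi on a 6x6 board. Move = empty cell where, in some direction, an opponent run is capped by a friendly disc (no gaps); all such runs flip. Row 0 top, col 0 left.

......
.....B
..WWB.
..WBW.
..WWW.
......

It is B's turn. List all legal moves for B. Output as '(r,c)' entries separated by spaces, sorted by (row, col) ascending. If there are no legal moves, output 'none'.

(1,1): flips 1 -> legal
(1,2): no bracket -> illegal
(1,3): flips 1 -> legal
(1,4): no bracket -> illegal
(2,1): flips 2 -> legal
(2,5): no bracket -> illegal
(3,1): flips 1 -> legal
(3,5): flips 1 -> legal
(4,1): no bracket -> illegal
(4,5): no bracket -> illegal
(5,1): flips 1 -> legal
(5,2): no bracket -> illegal
(5,3): flips 1 -> legal
(5,4): flips 2 -> legal
(5,5): flips 1 -> legal

Answer: (1,1) (1,3) (2,1) (3,1) (3,5) (5,1) (5,3) (5,4) (5,5)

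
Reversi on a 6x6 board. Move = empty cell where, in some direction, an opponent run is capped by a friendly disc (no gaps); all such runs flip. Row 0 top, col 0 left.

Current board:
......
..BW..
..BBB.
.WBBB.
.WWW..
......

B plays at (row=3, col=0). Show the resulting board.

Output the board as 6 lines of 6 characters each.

Answer: ......
..BW..
..BBB.
BBBBB.
.WWW..
......

Derivation:
Place B at (3,0); scan 8 dirs for brackets.
Dir NW: edge -> no flip
Dir N: first cell '.' (not opp) -> no flip
Dir NE: first cell '.' (not opp) -> no flip
Dir W: edge -> no flip
Dir E: opp run (3,1) capped by B -> flip
Dir SW: edge -> no flip
Dir S: first cell '.' (not opp) -> no flip
Dir SE: opp run (4,1), next='.' -> no flip
All flips: (3,1)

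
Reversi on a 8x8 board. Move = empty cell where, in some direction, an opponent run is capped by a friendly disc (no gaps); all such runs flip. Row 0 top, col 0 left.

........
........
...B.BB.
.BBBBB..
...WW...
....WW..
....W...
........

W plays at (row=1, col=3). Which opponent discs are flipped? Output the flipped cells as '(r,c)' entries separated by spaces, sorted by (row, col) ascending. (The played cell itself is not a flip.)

Dir NW: first cell '.' (not opp) -> no flip
Dir N: first cell '.' (not opp) -> no flip
Dir NE: first cell '.' (not opp) -> no flip
Dir W: first cell '.' (not opp) -> no flip
Dir E: first cell '.' (not opp) -> no flip
Dir SW: first cell '.' (not opp) -> no flip
Dir S: opp run (2,3) (3,3) capped by W -> flip
Dir SE: first cell '.' (not opp) -> no flip

Answer: (2,3) (3,3)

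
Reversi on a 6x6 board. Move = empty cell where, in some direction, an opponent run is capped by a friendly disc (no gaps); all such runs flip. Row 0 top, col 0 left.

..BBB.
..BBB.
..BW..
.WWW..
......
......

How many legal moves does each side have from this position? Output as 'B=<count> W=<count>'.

Answer: B=7 W=4

Derivation:
-- B to move --
(2,0): no bracket -> illegal
(2,1): no bracket -> illegal
(2,4): flips 1 -> legal
(3,0): no bracket -> illegal
(3,4): flips 1 -> legal
(4,0): flips 1 -> legal
(4,1): flips 2 -> legal
(4,2): flips 1 -> legal
(4,3): flips 2 -> legal
(4,4): flips 1 -> legal
B mobility = 7
-- W to move --
(0,1): flips 1 -> legal
(0,5): flips 1 -> legal
(1,1): flips 1 -> legal
(1,5): no bracket -> illegal
(2,1): flips 1 -> legal
(2,4): no bracket -> illegal
(2,5): no bracket -> illegal
W mobility = 4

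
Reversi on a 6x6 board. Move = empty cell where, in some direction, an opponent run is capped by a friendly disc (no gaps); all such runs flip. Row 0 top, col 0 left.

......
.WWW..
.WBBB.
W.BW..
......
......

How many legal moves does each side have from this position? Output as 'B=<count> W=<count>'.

Answer: B=11 W=7

Derivation:
-- B to move --
(0,0): flips 1 -> legal
(0,1): flips 1 -> legal
(0,2): flips 2 -> legal
(0,3): flips 1 -> legal
(0,4): flips 1 -> legal
(1,0): flips 1 -> legal
(1,4): no bracket -> illegal
(2,0): flips 1 -> legal
(3,1): no bracket -> illegal
(3,4): flips 1 -> legal
(4,0): no bracket -> illegal
(4,1): no bracket -> illegal
(4,2): flips 1 -> legal
(4,3): flips 1 -> legal
(4,4): flips 1 -> legal
B mobility = 11
-- W to move --
(1,4): no bracket -> illegal
(1,5): flips 1 -> legal
(2,5): flips 3 -> legal
(3,1): flips 2 -> legal
(3,4): flips 1 -> legal
(3,5): flips 1 -> legal
(4,1): no bracket -> illegal
(4,2): flips 2 -> legal
(4,3): flips 1 -> legal
W mobility = 7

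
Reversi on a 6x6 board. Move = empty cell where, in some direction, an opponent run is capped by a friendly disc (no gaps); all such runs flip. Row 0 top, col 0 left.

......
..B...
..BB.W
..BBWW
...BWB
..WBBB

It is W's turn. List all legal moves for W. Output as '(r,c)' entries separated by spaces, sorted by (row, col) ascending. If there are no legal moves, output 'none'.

Answer: (0,1) (1,1) (3,1) (4,2)

Derivation:
(0,1): flips 2 -> legal
(0,2): no bracket -> illegal
(0,3): no bracket -> illegal
(1,1): flips 2 -> legal
(1,3): no bracket -> illegal
(1,4): no bracket -> illegal
(2,1): no bracket -> illegal
(2,4): no bracket -> illegal
(3,1): flips 2 -> legal
(4,1): no bracket -> illegal
(4,2): flips 1 -> legal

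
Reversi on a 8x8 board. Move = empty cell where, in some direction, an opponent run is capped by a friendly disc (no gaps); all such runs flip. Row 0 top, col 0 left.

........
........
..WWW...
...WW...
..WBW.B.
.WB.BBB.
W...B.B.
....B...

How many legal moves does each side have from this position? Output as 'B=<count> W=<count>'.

-- B to move --
(1,1): flips 3 -> legal
(1,2): no bracket -> illegal
(1,3): flips 2 -> legal
(1,4): flips 3 -> legal
(1,5): no bracket -> illegal
(2,1): no bracket -> illegal
(2,5): flips 1 -> legal
(3,1): no bracket -> illegal
(3,2): flips 1 -> legal
(3,5): no bracket -> illegal
(4,0): no bracket -> illegal
(4,1): flips 1 -> legal
(4,5): flips 1 -> legal
(5,0): flips 1 -> legal
(5,3): no bracket -> illegal
(6,1): no bracket -> illegal
(6,2): no bracket -> illegal
(7,0): no bracket -> illegal
(7,1): no bracket -> illegal
B mobility = 8
-- W to move --
(3,2): no bracket -> illegal
(3,5): no bracket -> illegal
(3,6): no bracket -> illegal
(3,7): no bracket -> illegal
(4,1): no bracket -> illegal
(4,5): no bracket -> illegal
(4,7): no bracket -> illegal
(5,3): flips 2 -> legal
(5,7): no bracket -> illegal
(6,1): flips 2 -> legal
(6,2): flips 1 -> legal
(6,3): no bracket -> illegal
(6,5): no bracket -> illegal
(6,7): no bracket -> illegal
(7,3): no bracket -> illegal
(7,5): no bracket -> illegal
(7,6): no bracket -> illegal
(7,7): flips 2 -> legal
W mobility = 4

Answer: B=8 W=4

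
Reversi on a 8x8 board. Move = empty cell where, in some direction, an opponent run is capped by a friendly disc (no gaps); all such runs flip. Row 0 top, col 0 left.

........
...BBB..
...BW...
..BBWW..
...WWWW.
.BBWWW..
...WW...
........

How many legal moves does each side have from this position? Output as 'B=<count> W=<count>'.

Answer: B=8 W=12

Derivation:
-- B to move --
(2,5): flips 3 -> legal
(2,6): no bracket -> illegal
(3,6): flips 2 -> legal
(3,7): no bracket -> illegal
(4,2): no bracket -> illegal
(4,7): no bracket -> illegal
(5,6): flips 5 -> legal
(5,7): flips 3 -> legal
(6,2): no bracket -> illegal
(6,5): flips 2 -> legal
(6,6): flips 2 -> legal
(7,2): no bracket -> illegal
(7,3): flips 3 -> legal
(7,4): flips 6 -> legal
(7,5): no bracket -> illegal
B mobility = 8
-- W to move --
(0,2): flips 1 -> legal
(0,3): flips 3 -> legal
(0,4): flips 1 -> legal
(0,5): no bracket -> illegal
(0,6): flips 1 -> legal
(1,2): flips 1 -> legal
(1,6): no bracket -> illegal
(2,1): flips 1 -> legal
(2,2): flips 2 -> legal
(2,5): no bracket -> illegal
(2,6): no bracket -> illegal
(3,1): flips 2 -> legal
(4,0): no bracket -> illegal
(4,1): flips 1 -> legal
(4,2): flips 1 -> legal
(5,0): flips 2 -> legal
(6,0): no bracket -> illegal
(6,1): flips 1 -> legal
(6,2): no bracket -> illegal
W mobility = 12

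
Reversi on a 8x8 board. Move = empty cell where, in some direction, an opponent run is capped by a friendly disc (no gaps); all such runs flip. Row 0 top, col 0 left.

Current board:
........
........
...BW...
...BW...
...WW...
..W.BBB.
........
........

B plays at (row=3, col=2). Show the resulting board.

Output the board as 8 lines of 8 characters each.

Answer: ........
........
...BW...
..BBW...
...BW...
..W.BBB.
........
........

Derivation:
Place B at (3,2); scan 8 dirs for brackets.
Dir NW: first cell '.' (not opp) -> no flip
Dir N: first cell '.' (not opp) -> no flip
Dir NE: first cell 'B' (not opp) -> no flip
Dir W: first cell '.' (not opp) -> no flip
Dir E: first cell 'B' (not opp) -> no flip
Dir SW: first cell '.' (not opp) -> no flip
Dir S: first cell '.' (not opp) -> no flip
Dir SE: opp run (4,3) capped by B -> flip
All flips: (4,3)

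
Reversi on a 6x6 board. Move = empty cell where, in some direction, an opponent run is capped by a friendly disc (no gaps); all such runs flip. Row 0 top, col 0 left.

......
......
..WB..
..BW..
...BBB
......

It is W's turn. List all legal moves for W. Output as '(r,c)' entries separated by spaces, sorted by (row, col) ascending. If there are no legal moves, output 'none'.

Answer: (1,3) (2,4) (3,1) (4,2) (5,3) (5,5)

Derivation:
(1,2): no bracket -> illegal
(1,3): flips 1 -> legal
(1,4): no bracket -> illegal
(2,1): no bracket -> illegal
(2,4): flips 1 -> legal
(3,1): flips 1 -> legal
(3,4): no bracket -> illegal
(3,5): no bracket -> illegal
(4,1): no bracket -> illegal
(4,2): flips 1 -> legal
(5,2): no bracket -> illegal
(5,3): flips 1 -> legal
(5,4): no bracket -> illegal
(5,5): flips 1 -> legal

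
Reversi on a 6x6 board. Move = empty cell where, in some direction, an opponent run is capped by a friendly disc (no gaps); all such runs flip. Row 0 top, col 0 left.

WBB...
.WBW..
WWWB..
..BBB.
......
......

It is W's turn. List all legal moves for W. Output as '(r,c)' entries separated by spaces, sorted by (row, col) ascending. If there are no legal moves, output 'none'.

Answer: (0,3) (2,4) (4,2) (4,3) (4,4)

Derivation:
(0,3): flips 3 -> legal
(1,0): no bracket -> illegal
(1,4): no bracket -> illegal
(2,4): flips 1 -> legal
(2,5): no bracket -> illegal
(3,1): no bracket -> illegal
(3,5): no bracket -> illegal
(4,1): no bracket -> illegal
(4,2): flips 1 -> legal
(4,3): flips 3 -> legal
(4,4): flips 1 -> legal
(4,5): no bracket -> illegal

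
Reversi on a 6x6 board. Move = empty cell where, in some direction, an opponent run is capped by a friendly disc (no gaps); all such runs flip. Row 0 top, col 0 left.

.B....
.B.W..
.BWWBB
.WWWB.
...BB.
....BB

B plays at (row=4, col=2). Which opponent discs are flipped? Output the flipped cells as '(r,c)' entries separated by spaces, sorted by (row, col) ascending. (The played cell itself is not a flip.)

Answer: (3,3)

Derivation:
Dir NW: opp run (3,1), next='.' -> no flip
Dir N: opp run (3,2) (2,2), next='.' -> no flip
Dir NE: opp run (3,3) capped by B -> flip
Dir W: first cell '.' (not opp) -> no flip
Dir E: first cell 'B' (not opp) -> no flip
Dir SW: first cell '.' (not opp) -> no flip
Dir S: first cell '.' (not opp) -> no flip
Dir SE: first cell '.' (not opp) -> no flip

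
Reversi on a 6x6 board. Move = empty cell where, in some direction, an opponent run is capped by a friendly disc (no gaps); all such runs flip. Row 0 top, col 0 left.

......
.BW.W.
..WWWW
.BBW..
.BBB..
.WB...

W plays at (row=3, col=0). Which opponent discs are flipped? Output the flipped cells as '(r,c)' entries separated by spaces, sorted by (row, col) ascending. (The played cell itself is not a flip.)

Answer: (3,1) (3,2)

Derivation:
Dir NW: edge -> no flip
Dir N: first cell '.' (not opp) -> no flip
Dir NE: first cell '.' (not opp) -> no flip
Dir W: edge -> no flip
Dir E: opp run (3,1) (3,2) capped by W -> flip
Dir SW: edge -> no flip
Dir S: first cell '.' (not opp) -> no flip
Dir SE: opp run (4,1) (5,2), next=edge -> no flip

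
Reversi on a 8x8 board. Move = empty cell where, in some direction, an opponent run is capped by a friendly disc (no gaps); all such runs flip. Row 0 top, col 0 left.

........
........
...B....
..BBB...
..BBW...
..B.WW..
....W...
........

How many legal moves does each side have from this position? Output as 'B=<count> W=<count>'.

Answer: B=4 W=4

Derivation:
-- B to move --
(3,5): no bracket -> illegal
(4,5): flips 1 -> legal
(4,6): no bracket -> illegal
(5,3): no bracket -> illegal
(5,6): no bracket -> illegal
(6,3): no bracket -> illegal
(6,5): flips 1 -> legal
(6,6): flips 2 -> legal
(7,3): no bracket -> illegal
(7,4): flips 3 -> legal
(7,5): no bracket -> illegal
B mobility = 4
-- W to move --
(1,2): no bracket -> illegal
(1,3): no bracket -> illegal
(1,4): no bracket -> illegal
(2,1): flips 2 -> legal
(2,2): flips 1 -> legal
(2,4): flips 1 -> legal
(2,5): no bracket -> illegal
(3,1): no bracket -> illegal
(3,5): no bracket -> illegal
(4,1): flips 2 -> legal
(4,5): no bracket -> illegal
(5,1): no bracket -> illegal
(5,3): no bracket -> illegal
(6,1): no bracket -> illegal
(6,2): no bracket -> illegal
(6,3): no bracket -> illegal
W mobility = 4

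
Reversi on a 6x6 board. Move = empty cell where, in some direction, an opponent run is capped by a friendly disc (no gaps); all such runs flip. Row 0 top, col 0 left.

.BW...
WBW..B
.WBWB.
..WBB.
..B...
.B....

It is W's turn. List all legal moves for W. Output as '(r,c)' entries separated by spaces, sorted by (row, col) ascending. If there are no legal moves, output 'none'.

(0,0): flips 1 -> legal
(0,4): no bracket -> illegal
(0,5): no bracket -> illegal
(1,3): no bracket -> illegal
(1,4): no bracket -> illegal
(2,0): flips 1 -> legal
(2,5): flips 1 -> legal
(3,1): no bracket -> illegal
(3,5): flips 2 -> legal
(4,0): no bracket -> illegal
(4,1): no bracket -> illegal
(4,3): flips 1 -> legal
(4,4): no bracket -> illegal
(4,5): flips 1 -> legal
(5,0): no bracket -> illegal
(5,2): flips 1 -> legal
(5,3): no bracket -> illegal

Answer: (0,0) (2,0) (2,5) (3,5) (4,3) (4,5) (5,2)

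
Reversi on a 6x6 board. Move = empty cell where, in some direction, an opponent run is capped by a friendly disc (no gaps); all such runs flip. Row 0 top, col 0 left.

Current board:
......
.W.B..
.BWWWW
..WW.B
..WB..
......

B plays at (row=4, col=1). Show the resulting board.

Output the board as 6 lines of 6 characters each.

Place B at (4,1); scan 8 dirs for brackets.
Dir NW: first cell '.' (not opp) -> no flip
Dir N: first cell '.' (not opp) -> no flip
Dir NE: opp run (3,2) (2,3), next='.' -> no flip
Dir W: first cell '.' (not opp) -> no flip
Dir E: opp run (4,2) capped by B -> flip
Dir SW: first cell '.' (not opp) -> no flip
Dir S: first cell '.' (not opp) -> no flip
Dir SE: first cell '.' (not opp) -> no flip
All flips: (4,2)

Answer: ......
.W.B..
.BWWWW
..WW.B
.BBB..
......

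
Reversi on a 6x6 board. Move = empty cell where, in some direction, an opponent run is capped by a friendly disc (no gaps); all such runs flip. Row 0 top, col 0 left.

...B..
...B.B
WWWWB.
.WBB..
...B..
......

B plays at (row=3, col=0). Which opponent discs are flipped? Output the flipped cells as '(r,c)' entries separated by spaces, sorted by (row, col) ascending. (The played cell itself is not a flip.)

Dir NW: edge -> no flip
Dir N: opp run (2,0), next='.' -> no flip
Dir NE: opp run (2,1), next='.' -> no flip
Dir W: edge -> no flip
Dir E: opp run (3,1) capped by B -> flip
Dir SW: edge -> no flip
Dir S: first cell '.' (not opp) -> no flip
Dir SE: first cell '.' (not opp) -> no flip

Answer: (3,1)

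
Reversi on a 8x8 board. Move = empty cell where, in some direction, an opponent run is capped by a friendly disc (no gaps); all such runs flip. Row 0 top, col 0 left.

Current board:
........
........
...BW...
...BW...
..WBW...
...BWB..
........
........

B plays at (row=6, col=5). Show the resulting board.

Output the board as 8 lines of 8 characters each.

Place B at (6,5); scan 8 dirs for brackets.
Dir NW: opp run (5,4) capped by B -> flip
Dir N: first cell 'B' (not opp) -> no flip
Dir NE: first cell '.' (not opp) -> no flip
Dir W: first cell '.' (not opp) -> no flip
Dir E: first cell '.' (not opp) -> no flip
Dir SW: first cell '.' (not opp) -> no flip
Dir S: first cell '.' (not opp) -> no flip
Dir SE: first cell '.' (not opp) -> no flip
All flips: (5,4)

Answer: ........
........
...BW...
...BW...
..WBW...
...BBB..
.....B..
........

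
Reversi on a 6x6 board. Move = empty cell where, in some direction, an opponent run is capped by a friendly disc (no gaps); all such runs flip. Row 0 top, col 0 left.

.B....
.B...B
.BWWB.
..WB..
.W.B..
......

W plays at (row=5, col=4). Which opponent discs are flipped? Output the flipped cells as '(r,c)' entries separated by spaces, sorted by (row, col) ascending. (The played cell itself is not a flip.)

Answer: (4,3)

Derivation:
Dir NW: opp run (4,3) capped by W -> flip
Dir N: first cell '.' (not opp) -> no flip
Dir NE: first cell '.' (not opp) -> no flip
Dir W: first cell '.' (not opp) -> no flip
Dir E: first cell '.' (not opp) -> no flip
Dir SW: edge -> no flip
Dir S: edge -> no flip
Dir SE: edge -> no flip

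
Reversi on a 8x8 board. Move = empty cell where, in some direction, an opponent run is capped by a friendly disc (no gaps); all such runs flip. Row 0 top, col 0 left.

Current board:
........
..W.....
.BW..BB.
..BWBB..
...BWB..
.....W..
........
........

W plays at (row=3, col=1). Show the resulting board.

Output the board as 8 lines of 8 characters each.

Answer: ........
..W.....
.BW..BB.
.WWWBB..
...BWB..
.....W..
........
........

Derivation:
Place W at (3,1); scan 8 dirs for brackets.
Dir NW: first cell '.' (not opp) -> no flip
Dir N: opp run (2,1), next='.' -> no flip
Dir NE: first cell 'W' (not opp) -> no flip
Dir W: first cell '.' (not opp) -> no flip
Dir E: opp run (3,2) capped by W -> flip
Dir SW: first cell '.' (not opp) -> no flip
Dir S: first cell '.' (not opp) -> no flip
Dir SE: first cell '.' (not opp) -> no flip
All flips: (3,2)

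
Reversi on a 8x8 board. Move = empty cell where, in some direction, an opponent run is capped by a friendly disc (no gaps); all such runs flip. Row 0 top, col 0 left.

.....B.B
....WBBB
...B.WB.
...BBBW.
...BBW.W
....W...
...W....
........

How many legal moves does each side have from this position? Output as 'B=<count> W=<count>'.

Answer: B=8 W=7

Derivation:
-- B to move --
(0,3): no bracket -> illegal
(0,4): no bracket -> illegal
(1,3): flips 1 -> legal
(2,4): flips 1 -> legal
(2,7): no bracket -> illegal
(3,7): flips 1 -> legal
(4,6): flips 2 -> legal
(5,2): no bracket -> illegal
(5,3): no bracket -> illegal
(5,5): flips 1 -> legal
(5,6): flips 1 -> legal
(5,7): no bracket -> illegal
(6,2): no bracket -> illegal
(6,4): flips 1 -> legal
(6,5): flips 1 -> legal
(7,2): no bracket -> illegal
(7,3): no bracket -> illegal
(7,4): no bracket -> illegal
B mobility = 8
-- W to move --
(0,4): no bracket -> illegal
(0,6): flips 2 -> legal
(1,2): flips 2 -> legal
(1,3): no bracket -> illegal
(2,2): no bracket -> illegal
(2,4): flips 2 -> legal
(2,7): flips 1 -> legal
(3,2): flips 5 -> legal
(3,7): no bracket -> illegal
(4,2): flips 2 -> legal
(4,6): no bracket -> illegal
(5,2): flips 2 -> legal
(5,3): no bracket -> illegal
(5,5): no bracket -> illegal
W mobility = 7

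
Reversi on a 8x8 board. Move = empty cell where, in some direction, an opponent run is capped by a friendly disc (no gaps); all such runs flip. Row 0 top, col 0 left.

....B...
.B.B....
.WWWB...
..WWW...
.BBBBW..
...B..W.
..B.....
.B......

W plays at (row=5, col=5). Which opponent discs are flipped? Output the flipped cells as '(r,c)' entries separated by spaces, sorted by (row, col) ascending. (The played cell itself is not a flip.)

Dir NW: opp run (4,4) capped by W -> flip
Dir N: first cell 'W' (not opp) -> no flip
Dir NE: first cell '.' (not opp) -> no flip
Dir W: first cell '.' (not opp) -> no flip
Dir E: first cell 'W' (not opp) -> no flip
Dir SW: first cell '.' (not opp) -> no flip
Dir S: first cell '.' (not opp) -> no flip
Dir SE: first cell '.' (not opp) -> no flip

Answer: (4,4)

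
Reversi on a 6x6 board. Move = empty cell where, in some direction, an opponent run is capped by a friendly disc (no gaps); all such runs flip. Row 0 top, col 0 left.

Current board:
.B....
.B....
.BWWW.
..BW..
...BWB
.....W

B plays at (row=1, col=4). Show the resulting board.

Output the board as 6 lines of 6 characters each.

Place B at (1,4); scan 8 dirs for brackets.
Dir NW: first cell '.' (not opp) -> no flip
Dir N: first cell '.' (not opp) -> no flip
Dir NE: first cell '.' (not opp) -> no flip
Dir W: first cell '.' (not opp) -> no flip
Dir E: first cell '.' (not opp) -> no flip
Dir SW: opp run (2,3) capped by B -> flip
Dir S: opp run (2,4), next='.' -> no flip
Dir SE: first cell '.' (not opp) -> no flip
All flips: (2,3)

Answer: .B....
.B..B.
.BWBW.
..BW..
...BWB
.....W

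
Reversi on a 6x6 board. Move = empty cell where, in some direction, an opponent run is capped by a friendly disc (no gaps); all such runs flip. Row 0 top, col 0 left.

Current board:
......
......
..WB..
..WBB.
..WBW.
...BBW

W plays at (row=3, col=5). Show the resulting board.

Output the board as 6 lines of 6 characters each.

Answer: ......
......
..WB..
..WWWW
..WBW.
...BBW

Derivation:
Place W at (3,5); scan 8 dirs for brackets.
Dir NW: first cell '.' (not opp) -> no flip
Dir N: first cell '.' (not opp) -> no flip
Dir NE: edge -> no flip
Dir W: opp run (3,4) (3,3) capped by W -> flip
Dir E: edge -> no flip
Dir SW: first cell 'W' (not opp) -> no flip
Dir S: first cell '.' (not opp) -> no flip
Dir SE: edge -> no flip
All flips: (3,3) (3,4)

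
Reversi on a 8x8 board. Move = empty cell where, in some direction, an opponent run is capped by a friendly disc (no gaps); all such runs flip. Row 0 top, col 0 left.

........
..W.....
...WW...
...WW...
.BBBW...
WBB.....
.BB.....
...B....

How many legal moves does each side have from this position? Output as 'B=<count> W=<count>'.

Answer: B=4 W=6

Derivation:
-- B to move --
(0,1): no bracket -> illegal
(0,2): no bracket -> illegal
(0,3): no bracket -> illegal
(1,1): no bracket -> illegal
(1,3): flips 2 -> legal
(1,4): no bracket -> illegal
(1,5): flips 2 -> legal
(2,1): no bracket -> illegal
(2,2): no bracket -> illegal
(2,5): flips 1 -> legal
(3,2): no bracket -> illegal
(3,5): no bracket -> illegal
(4,0): no bracket -> illegal
(4,5): flips 1 -> legal
(5,3): no bracket -> illegal
(5,4): no bracket -> illegal
(5,5): no bracket -> illegal
(6,0): no bracket -> illegal
B mobility = 4
-- W to move --
(3,0): no bracket -> illegal
(3,1): no bracket -> illegal
(3,2): flips 1 -> legal
(4,0): flips 3 -> legal
(5,3): flips 3 -> legal
(5,4): no bracket -> illegal
(6,0): flips 2 -> legal
(6,3): no bracket -> illegal
(6,4): no bracket -> illegal
(7,0): flips 3 -> legal
(7,1): no bracket -> illegal
(7,2): flips 1 -> legal
(7,4): no bracket -> illegal
W mobility = 6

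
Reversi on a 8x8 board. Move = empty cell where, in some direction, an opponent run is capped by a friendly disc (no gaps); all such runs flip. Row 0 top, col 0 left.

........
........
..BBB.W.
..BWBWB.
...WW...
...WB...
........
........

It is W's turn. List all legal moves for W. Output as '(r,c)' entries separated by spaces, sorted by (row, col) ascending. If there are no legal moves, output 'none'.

(1,1): flips 1 -> legal
(1,2): no bracket -> illegal
(1,3): flips 2 -> legal
(1,4): flips 2 -> legal
(1,5): flips 1 -> legal
(2,1): flips 1 -> legal
(2,5): flips 1 -> legal
(2,7): no bracket -> illegal
(3,1): flips 1 -> legal
(3,7): flips 1 -> legal
(4,1): no bracket -> illegal
(4,2): no bracket -> illegal
(4,5): no bracket -> illegal
(4,6): flips 1 -> legal
(4,7): no bracket -> illegal
(5,5): flips 1 -> legal
(6,3): no bracket -> illegal
(6,4): flips 1 -> legal
(6,5): flips 1 -> legal

Answer: (1,1) (1,3) (1,4) (1,5) (2,1) (2,5) (3,1) (3,7) (4,6) (5,5) (6,4) (6,5)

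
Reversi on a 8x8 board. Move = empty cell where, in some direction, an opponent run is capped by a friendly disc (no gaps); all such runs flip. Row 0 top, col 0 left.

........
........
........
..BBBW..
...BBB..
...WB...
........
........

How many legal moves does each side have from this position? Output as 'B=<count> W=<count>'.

Answer: B=6 W=3

Derivation:
-- B to move --
(2,4): no bracket -> illegal
(2,5): flips 1 -> legal
(2,6): flips 1 -> legal
(3,6): flips 1 -> legal
(4,2): no bracket -> illegal
(4,6): no bracket -> illegal
(5,2): flips 1 -> legal
(6,2): flips 1 -> legal
(6,3): flips 1 -> legal
(6,4): no bracket -> illegal
B mobility = 6
-- W to move --
(2,1): no bracket -> illegal
(2,2): no bracket -> illegal
(2,3): flips 2 -> legal
(2,4): no bracket -> illegal
(2,5): no bracket -> illegal
(3,1): flips 3 -> legal
(3,6): no bracket -> illegal
(4,1): no bracket -> illegal
(4,2): no bracket -> illegal
(4,6): no bracket -> illegal
(5,2): no bracket -> illegal
(5,5): flips 2 -> legal
(5,6): no bracket -> illegal
(6,3): no bracket -> illegal
(6,4): no bracket -> illegal
(6,5): no bracket -> illegal
W mobility = 3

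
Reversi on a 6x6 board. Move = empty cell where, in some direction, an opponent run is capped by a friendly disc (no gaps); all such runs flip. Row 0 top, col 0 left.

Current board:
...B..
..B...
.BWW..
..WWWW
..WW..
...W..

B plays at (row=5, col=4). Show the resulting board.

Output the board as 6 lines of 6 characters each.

Place B at (5,4); scan 8 dirs for brackets.
Dir NW: opp run (4,3) (3,2) capped by B -> flip
Dir N: first cell '.' (not opp) -> no flip
Dir NE: first cell '.' (not opp) -> no flip
Dir W: opp run (5,3), next='.' -> no flip
Dir E: first cell '.' (not opp) -> no flip
Dir SW: edge -> no flip
Dir S: edge -> no flip
Dir SE: edge -> no flip
All flips: (3,2) (4,3)

Answer: ...B..
..B...
.BWW..
..BWWW
..WB..
...WB.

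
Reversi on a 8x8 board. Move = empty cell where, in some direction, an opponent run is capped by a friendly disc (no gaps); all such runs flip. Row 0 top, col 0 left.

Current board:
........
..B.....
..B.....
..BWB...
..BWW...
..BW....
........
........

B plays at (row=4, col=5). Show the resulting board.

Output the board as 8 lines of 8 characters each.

Place B at (4,5); scan 8 dirs for brackets.
Dir NW: first cell 'B' (not opp) -> no flip
Dir N: first cell '.' (not opp) -> no flip
Dir NE: first cell '.' (not opp) -> no flip
Dir W: opp run (4,4) (4,3) capped by B -> flip
Dir E: first cell '.' (not opp) -> no flip
Dir SW: first cell '.' (not opp) -> no flip
Dir S: first cell '.' (not opp) -> no flip
Dir SE: first cell '.' (not opp) -> no flip
All flips: (4,3) (4,4)

Answer: ........
..B.....
..B.....
..BWB...
..BBBB..
..BW....
........
........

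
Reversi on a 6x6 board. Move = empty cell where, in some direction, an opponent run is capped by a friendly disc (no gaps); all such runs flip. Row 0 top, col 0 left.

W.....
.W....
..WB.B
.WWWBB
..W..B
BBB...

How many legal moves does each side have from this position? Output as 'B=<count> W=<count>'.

Answer: B=6 W=3

Derivation:
-- B to move --
(0,1): no bracket -> illegal
(0,2): no bracket -> illegal
(1,0): no bracket -> illegal
(1,2): flips 3 -> legal
(1,3): no bracket -> illegal
(2,0): no bracket -> illegal
(2,1): flips 1 -> legal
(2,4): flips 2 -> legal
(3,0): flips 3 -> legal
(4,0): no bracket -> illegal
(4,1): flips 1 -> legal
(4,3): flips 1 -> legal
(4,4): no bracket -> illegal
(5,3): no bracket -> illegal
B mobility = 6
-- W to move --
(1,2): no bracket -> illegal
(1,3): flips 1 -> legal
(1,4): flips 1 -> legal
(1,5): no bracket -> illegal
(2,4): flips 1 -> legal
(4,0): no bracket -> illegal
(4,1): no bracket -> illegal
(4,3): no bracket -> illegal
(4,4): no bracket -> illegal
(5,3): no bracket -> illegal
(5,4): no bracket -> illegal
(5,5): no bracket -> illegal
W mobility = 3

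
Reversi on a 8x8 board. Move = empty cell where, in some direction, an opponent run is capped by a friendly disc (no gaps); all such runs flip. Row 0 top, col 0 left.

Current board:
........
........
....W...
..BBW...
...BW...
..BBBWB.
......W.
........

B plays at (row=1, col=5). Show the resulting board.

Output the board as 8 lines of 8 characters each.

Place B at (1,5); scan 8 dirs for brackets.
Dir NW: first cell '.' (not opp) -> no flip
Dir N: first cell '.' (not opp) -> no flip
Dir NE: first cell '.' (not opp) -> no flip
Dir W: first cell '.' (not opp) -> no flip
Dir E: first cell '.' (not opp) -> no flip
Dir SW: opp run (2,4) capped by B -> flip
Dir S: first cell '.' (not opp) -> no flip
Dir SE: first cell '.' (not opp) -> no flip
All flips: (2,4)

Answer: ........
.....B..
....B...
..BBW...
...BW...
..BBBWB.
......W.
........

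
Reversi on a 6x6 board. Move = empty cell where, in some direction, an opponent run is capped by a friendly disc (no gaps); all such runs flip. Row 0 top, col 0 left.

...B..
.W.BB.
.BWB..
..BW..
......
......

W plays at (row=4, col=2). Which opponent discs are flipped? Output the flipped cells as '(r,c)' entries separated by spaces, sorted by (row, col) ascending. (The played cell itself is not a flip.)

Answer: (3,2)

Derivation:
Dir NW: first cell '.' (not opp) -> no flip
Dir N: opp run (3,2) capped by W -> flip
Dir NE: first cell 'W' (not opp) -> no flip
Dir W: first cell '.' (not opp) -> no flip
Dir E: first cell '.' (not opp) -> no flip
Dir SW: first cell '.' (not opp) -> no flip
Dir S: first cell '.' (not opp) -> no flip
Dir SE: first cell '.' (not opp) -> no flip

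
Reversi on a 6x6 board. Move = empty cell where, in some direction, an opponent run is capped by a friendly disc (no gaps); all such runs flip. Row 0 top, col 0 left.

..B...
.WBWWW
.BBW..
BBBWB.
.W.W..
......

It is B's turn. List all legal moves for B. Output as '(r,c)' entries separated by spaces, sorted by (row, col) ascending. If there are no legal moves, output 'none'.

Answer: (0,0) (0,1) (0,4) (0,5) (1,0) (2,0) (2,4) (4,4) (5,0) (5,1) (5,2) (5,4)

Derivation:
(0,0): flips 1 -> legal
(0,1): flips 1 -> legal
(0,3): no bracket -> illegal
(0,4): flips 1 -> legal
(0,5): flips 2 -> legal
(1,0): flips 1 -> legal
(2,0): flips 1 -> legal
(2,4): flips 2 -> legal
(2,5): no bracket -> illegal
(4,0): no bracket -> illegal
(4,2): no bracket -> illegal
(4,4): flips 1 -> legal
(5,0): flips 1 -> legal
(5,1): flips 1 -> legal
(5,2): flips 2 -> legal
(5,3): no bracket -> illegal
(5,4): flips 1 -> legal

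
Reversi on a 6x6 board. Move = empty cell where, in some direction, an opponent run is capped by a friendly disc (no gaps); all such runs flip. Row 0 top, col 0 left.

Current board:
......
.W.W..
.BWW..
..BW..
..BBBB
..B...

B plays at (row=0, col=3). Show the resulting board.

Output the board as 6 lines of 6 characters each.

Place B at (0,3); scan 8 dirs for brackets.
Dir NW: edge -> no flip
Dir N: edge -> no flip
Dir NE: edge -> no flip
Dir W: first cell '.' (not opp) -> no flip
Dir E: first cell '.' (not opp) -> no flip
Dir SW: first cell '.' (not opp) -> no flip
Dir S: opp run (1,3) (2,3) (3,3) capped by B -> flip
Dir SE: first cell '.' (not opp) -> no flip
All flips: (1,3) (2,3) (3,3)

Answer: ...B..
.W.B..
.BWB..
..BB..
..BBBB
..B...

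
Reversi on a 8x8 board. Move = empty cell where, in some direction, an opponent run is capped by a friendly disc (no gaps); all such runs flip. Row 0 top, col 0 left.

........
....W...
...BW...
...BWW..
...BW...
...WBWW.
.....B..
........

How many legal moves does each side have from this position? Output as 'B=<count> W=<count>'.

Answer: B=11 W=9

Derivation:
-- B to move --
(0,3): no bracket -> illegal
(0,4): flips 4 -> legal
(0,5): flips 1 -> legal
(1,3): no bracket -> illegal
(1,5): flips 1 -> legal
(2,5): flips 2 -> legal
(2,6): no bracket -> illegal
(3,6): flips 2 -> legal
(4,2): no bracket -> illegal
(4,5): flips 3 -> legal
(4,6): no bracket -> illegal
(4,7): flips 1 -> legal
(5,2): flips 1 -> legal
(5,7): flips 2 -> legal
(6,2): no bracket -> illegal
(6,3): flips 1 -> legal
(6,4): no bracket -> illegal
(6,6): flips 2 -> legal
(6,7): no bracket -> illegal
B mobility = 11
-- W to move --
(1,2): flips 1 -> legal
(1,3): flips 3 -> legal
(2,2): flips 2 -> legal
(3,2): flips 2 -> legal
(4,2): flips 2 -> legal
(4,5): no bracket -> illegal
(5,2): flips 1 -> legal
(6,3): no bracket -> illegal
(6,4): flips 1 -> legal
(6,6): no bracket -> illegal
(7,4): flips 1 -> legal
(7,5): flips 1 -> legal
(7,6): no bracket -> illegal
W mobility = 9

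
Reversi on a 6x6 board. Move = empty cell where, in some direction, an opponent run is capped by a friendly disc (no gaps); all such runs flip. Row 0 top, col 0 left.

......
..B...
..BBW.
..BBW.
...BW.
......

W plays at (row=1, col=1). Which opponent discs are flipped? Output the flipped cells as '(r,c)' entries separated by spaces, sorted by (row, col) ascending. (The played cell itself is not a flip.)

Dir NW: first cell '.' (not opp) -> no flip
Dir N: first cell '.' (not opp) -> no flip
Dir NE: first cell '.' (not opp) -> no flip
Dir W: first cell '.' (not opp) -> no flip
Dir E: opp run (1,2), next='.' -> no flip
Dir SW: first cell '.' (not opp) -> no flip
Dir S: first cell '.' (not opp) -> no flip
Dir SE: opp run (2,2) (3,3) capped by W -> flip

Answer: (2,2) (3,3)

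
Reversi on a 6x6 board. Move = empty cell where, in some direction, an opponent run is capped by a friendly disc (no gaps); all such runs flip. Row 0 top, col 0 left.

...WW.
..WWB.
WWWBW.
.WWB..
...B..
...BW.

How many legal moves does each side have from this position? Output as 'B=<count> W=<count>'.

-- B to move --
(0,1): flips 1 -> legal
(0,2): no bracket -> illegal
(0,5): no bracket -> illegal
(1,0): flips 2 -> legal
(1,1): flips 3 -> legal
(1,5): flips 1 -> legal
(2,5): flips 1 -> legal
(3,0): flips 2 -> legal
(3,4): flips 1 -> legal
(3,5): no bracket -> illegal
(4,0): no bracket -> illegal
(4,1): flips 1 -> legal
(4,2): no bracket -> illegal
(4,4): no bracket -> illegal
(4,5): no bracket -> illegal
(5,5): flips 1 -> legal
B mobility = 9
-- W to move --
(0,5): flips 2 -> legal
(1,5): flips 1 -> legal
(2,5): flips 1 -> legal
(3,4): flips 2 -> legal
(4,2): flips 1 -> legal
(4,4): flips 1 -> legal
(5,2): flips 1 -> legal
W mobility = 7

Answer: B=9 W=7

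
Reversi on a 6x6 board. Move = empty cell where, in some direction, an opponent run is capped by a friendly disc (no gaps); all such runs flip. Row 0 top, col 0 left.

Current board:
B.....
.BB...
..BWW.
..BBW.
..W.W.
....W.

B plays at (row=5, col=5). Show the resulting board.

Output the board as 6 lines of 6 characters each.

Place B at (5,5); scan 8 dirs for brackets.
Dir NW: opp run (4,4) capped by B -> flip
Dir N: first cell '.' (not opp) -> no flip
Dir NE: edge -> no flip
Dir W: opp run (5,4), next='.' -> no flip
Dir E: edge -> no flip
Dir SW: edge -> no flip
Dir S: edge -> no flip
Dir SE: edge -> no flip
All flips: (4,4)

Answer: B.....
.BB...
..BWW.
..BBW.
..W.B.
....WB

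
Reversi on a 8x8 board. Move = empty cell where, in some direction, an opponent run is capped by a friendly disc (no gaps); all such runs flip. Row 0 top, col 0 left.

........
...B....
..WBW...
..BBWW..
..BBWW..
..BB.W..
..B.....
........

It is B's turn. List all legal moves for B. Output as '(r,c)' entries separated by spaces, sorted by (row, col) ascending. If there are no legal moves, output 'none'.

Answer: (1,1) (1,2) (1,5) (2,1) (2,5) (2,6) (3,1) (3,6) (4,6) (5,6) (6,6)

Derivation:
(1,1): flips 1 -> legal
(1,2): flips 1 -> legal
(1,4): no bracket -> illegal
(1,5): flips 1 -> legal
(2,1): flips 1 -> legal
(2,5): flips 2 -> legal
(2,6): flips 2 -> legal
(3,1): flips 1 -> legal
(3,6): flips 2 -> legal
(4,6): flips 4 -> legal
(5,4): no bracket -> illegal
(5,6): flips 2 -> legal
(6,4): no bracket -> illegal
(6,5): no bracket -> illegal
(6,6): flips 2 -> legal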